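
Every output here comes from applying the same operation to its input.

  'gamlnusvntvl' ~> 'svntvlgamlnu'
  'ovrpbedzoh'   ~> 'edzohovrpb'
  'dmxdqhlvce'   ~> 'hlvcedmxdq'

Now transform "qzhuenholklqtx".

olklqtxqzhuenh

Rule — swap the front and back halves of the string.
On "qzhuenholklqtx" that produces "olklqtxqzhuenh".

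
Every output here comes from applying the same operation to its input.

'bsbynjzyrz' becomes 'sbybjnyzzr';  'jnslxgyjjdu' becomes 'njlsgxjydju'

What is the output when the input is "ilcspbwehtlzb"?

Each output is the input with this applied: swap each adjacent pair of characters (1↔2, 3↔4, ...).
On "ilcspbwehtlzb" that produces "liscbpewthzlb".

liscbpewthzlb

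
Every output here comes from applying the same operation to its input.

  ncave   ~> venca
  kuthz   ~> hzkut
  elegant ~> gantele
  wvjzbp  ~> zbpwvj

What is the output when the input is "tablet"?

What's happening: move the first 3 characters to the end (rotate left by 3).
So "tablet" becomes "lettab".

lettab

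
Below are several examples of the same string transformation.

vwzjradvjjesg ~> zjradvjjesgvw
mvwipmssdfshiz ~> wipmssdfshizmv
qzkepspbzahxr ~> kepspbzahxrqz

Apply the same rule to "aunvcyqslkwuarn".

Rule — move the first 2 characters to the end (rotate left by 2).
So "aunvcyqslkwuarn" becomes "nvcyqslkwuarnau".

nvcyqslkwuarnau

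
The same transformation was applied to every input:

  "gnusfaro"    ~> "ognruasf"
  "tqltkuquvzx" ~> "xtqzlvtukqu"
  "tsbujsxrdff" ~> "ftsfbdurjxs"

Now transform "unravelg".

gunlreav

Looking at the pairs, the operation is to swap the first and last characters, then take characters alternately from the front and the back (1st, last, 2nd, 2nd-last, ...).
Starting from "unravelg": after the first operation, "gnravelu"; after the second, "gunlreav".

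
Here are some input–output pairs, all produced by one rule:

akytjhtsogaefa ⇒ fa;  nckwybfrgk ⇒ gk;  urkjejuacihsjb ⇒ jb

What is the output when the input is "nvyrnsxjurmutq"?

Each output is the input with this applied: keep only the last 2 characters.
Applying that to "nvyrnsxjurmutq" gives "tq".

tq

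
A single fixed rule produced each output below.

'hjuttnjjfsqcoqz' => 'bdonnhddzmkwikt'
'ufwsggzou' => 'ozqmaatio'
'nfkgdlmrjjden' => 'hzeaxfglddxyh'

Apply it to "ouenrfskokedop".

In each case the input is transformed by: shift every letter 6 places backward in the alphabet (wrapping around).
On "ouenrfskokedop" that produces "ioyhlzmeieyxij".

ioyhlzmeieyxij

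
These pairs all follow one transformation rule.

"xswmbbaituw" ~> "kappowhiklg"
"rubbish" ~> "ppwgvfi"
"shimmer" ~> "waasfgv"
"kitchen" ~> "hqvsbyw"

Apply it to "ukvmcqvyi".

jaqejmwiy

The transformation: move the first 2 characters to the end (rotate left by 2), then shift every letter 12 places backward in the alphabet (wrapping around).
"ukvmcqvyi" → "vmcqvyiuk" → "jaqejmwiy".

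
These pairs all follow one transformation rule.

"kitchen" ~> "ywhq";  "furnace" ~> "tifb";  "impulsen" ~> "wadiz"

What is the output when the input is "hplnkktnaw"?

vdzbyyh

Rule — shift every letter 12 places backward in the alphabet (wrapping around), then delete the last 3 characters.
Applying both steps to "hplnkktnaw": "vdzbyyhbok", then "vdzbyyh".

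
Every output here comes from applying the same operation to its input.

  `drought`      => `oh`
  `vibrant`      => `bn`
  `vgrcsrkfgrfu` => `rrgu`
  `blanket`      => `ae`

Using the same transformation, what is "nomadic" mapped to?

In each case the input is transformed by: keep one character in every 3, starting at position 3 (positions 3rd, 6th, 9th, ...).
Doing the same to "nomadic": "mi".

mi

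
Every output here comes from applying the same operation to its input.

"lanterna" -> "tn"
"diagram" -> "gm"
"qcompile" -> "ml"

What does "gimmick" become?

mk

In each case the input is transformed by: move the first character to the end, then keep one character in every 3, starting at position 3 (positions 3rd, 6th, 9th, ...).
"gimmick" → "immickg" → "mk".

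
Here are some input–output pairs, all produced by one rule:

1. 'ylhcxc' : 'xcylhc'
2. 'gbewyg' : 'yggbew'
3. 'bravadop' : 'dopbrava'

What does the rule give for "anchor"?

Each output is the input with this applied: move the first character to the end, then swap the front and back halves of the string.
For "anchor", step one produces "nchora"; step two turns that into "oranch".

oranch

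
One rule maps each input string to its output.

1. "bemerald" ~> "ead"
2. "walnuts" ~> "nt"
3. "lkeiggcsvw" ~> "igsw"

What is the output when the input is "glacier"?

ce

The rule is to keep every other character starting from the second (positions 2nd, 4th, 6th, ...), then delete the first character.
Working it through for "glacier": intermediate "lce", final "ce".
(Check on "lkeiggcsvw": → "kigsw" → "igsw" ✓)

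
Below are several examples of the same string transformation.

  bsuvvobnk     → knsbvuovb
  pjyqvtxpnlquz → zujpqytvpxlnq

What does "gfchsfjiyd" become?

Each output is the input with this applied: move the last 2 characters to the front (rotate right by 2), then swap each adjacent pair of characters (1↔2, 3↔4, ...).
"gfchsfjiyd" → "dyfghcfsij".
(Check on "pjyqvtxpnlquz": → "uzpjyqvtxpnlq" → "zujpqytvpxlnq" ✓)

dyfghcfsij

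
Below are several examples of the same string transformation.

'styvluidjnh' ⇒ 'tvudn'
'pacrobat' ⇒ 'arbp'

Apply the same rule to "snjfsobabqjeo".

Rule — swap the first and last characters, then keep every other character starting from the second (positions 2nd, 4th, 6th, ...).
For "snjfsobabqjeo" the result is "nfoaqe".

nfoaqe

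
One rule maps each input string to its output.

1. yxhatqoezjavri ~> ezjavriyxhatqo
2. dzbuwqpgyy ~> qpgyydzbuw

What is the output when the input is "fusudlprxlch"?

The transformation: swap the front and back halves of the string.
Applying that to "fusudlprxlch" gives "prxlchfusudl".

prxlchfusudl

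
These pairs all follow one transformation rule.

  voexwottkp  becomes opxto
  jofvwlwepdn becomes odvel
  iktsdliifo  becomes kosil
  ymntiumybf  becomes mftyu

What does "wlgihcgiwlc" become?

Each output is the input with this applied: keep every other character starting from the second (positions 2nd, 4th, 6th, ...), then take characters alternately from the front and the back (1st, last, 2nd, 2nd-last, ...).
Working it through for "wlgihcgiwlc": intermediate "licil", final "lliic".

lliic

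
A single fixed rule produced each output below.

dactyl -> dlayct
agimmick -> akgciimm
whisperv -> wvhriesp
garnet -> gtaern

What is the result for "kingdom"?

Rule — take characters alternately from the front and the back (1st, last, 2nd, 2nd-last, ...).
On "kingdom" that produces "kmiondg".

kmiondg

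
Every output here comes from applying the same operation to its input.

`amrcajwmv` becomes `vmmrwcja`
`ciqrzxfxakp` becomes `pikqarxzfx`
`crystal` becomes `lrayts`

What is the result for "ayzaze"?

The rule is to take characters alternately from the front and the back (1st, last, 2nd, 2nd-last, ...), then delete the first character.
Starting from "ayzaze": after the first operation, "aeyzza"; after the second, "eyzza".

eyzza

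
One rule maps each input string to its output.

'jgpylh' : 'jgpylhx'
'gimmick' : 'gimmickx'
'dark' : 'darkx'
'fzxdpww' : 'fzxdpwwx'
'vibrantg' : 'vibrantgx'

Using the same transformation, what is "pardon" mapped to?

pardonx

Looking at the pairs, the operation is to append "x".
On "pardon" that produces "pardonx".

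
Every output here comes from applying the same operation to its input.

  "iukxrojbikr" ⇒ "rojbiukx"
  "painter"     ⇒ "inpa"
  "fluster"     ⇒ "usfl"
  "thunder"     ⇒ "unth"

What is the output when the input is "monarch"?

namo

Each output is the input with this applied: delete the last 3 characters, then swap the front and back halves of the string.
Applying both steps to "monarch": "mona", then "namo".
(Check on "thunder": → "thun" → "unth" ✓)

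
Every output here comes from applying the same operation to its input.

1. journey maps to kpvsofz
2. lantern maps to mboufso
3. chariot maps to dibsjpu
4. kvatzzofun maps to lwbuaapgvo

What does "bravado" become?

csbwbep

Looking at the pairs, the operation is to shift every letter 1 place forward in the alphabet (wrapping around).
On "bravado" that produces "csbwbep".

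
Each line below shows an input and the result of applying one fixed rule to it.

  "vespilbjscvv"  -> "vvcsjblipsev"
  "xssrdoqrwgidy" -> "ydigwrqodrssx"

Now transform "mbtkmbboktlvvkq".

Rule — reverse the string.
Doing the same to "mbtkmbboktlvvkq": "qkvvltkobbmktbm".

qkvvltkobbmktbm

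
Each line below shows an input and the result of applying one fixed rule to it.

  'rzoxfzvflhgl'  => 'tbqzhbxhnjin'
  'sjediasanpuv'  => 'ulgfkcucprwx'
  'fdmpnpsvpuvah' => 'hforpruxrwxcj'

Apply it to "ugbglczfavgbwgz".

widinebhcxidyib

Rule — shift every letter 2 places forward in the alphabet (wrapping around).
For "ugbglczfavgbwgz" the result is "widinebhcxidyib".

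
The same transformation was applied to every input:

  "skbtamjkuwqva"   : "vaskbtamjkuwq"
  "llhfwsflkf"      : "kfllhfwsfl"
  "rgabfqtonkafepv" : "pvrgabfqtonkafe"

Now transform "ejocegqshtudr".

drejocegqshtu

The rule is to move the last 2 characters to the front (rotate right by 2).
On "ejocegqshtudr" that produces "drejocegqshtu".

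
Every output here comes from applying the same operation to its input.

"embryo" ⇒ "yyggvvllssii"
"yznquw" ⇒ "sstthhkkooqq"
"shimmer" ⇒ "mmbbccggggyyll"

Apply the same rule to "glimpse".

aaffccggjjmmyy

What's happening: double every character, then shift every letter 6 places backward in the alphabet (wrapping around).
On "glimpse" that produces "aaffccggjjmmyy".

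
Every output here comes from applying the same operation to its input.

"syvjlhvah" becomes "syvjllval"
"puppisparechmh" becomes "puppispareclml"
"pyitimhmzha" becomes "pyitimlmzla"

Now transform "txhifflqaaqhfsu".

txlifflqaaqlfsu

Each output is the input with this applied: replace every "h" with "l".
So "txhifflqaaqhfsu" becomes "txlifflqaaqlfsu".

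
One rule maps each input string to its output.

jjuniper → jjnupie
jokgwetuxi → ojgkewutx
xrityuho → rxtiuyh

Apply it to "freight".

rfiehg

The pattern: delete the last character, then swap each adjacent pair of characters (1↔2, 3↔4, ...).
On "freight": the first step gives "freigh", and the second then gives "rfiehg".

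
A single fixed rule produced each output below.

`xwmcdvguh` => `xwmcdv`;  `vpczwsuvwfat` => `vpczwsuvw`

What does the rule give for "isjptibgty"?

isjptib

In each case the input is transformed by: delete the last 3 characters.
On "isjptibgty" that produces "isjptib".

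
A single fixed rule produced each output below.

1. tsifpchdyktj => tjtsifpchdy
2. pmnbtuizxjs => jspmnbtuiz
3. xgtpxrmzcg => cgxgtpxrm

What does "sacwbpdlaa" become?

The rule is to move the last 3 characters to the front (rotate right by 3), then delete the first character.
For "sacwbpdlaa", step one produces "laasacwbpd"; step two turns that into "aasacwbpd".

aasacwbpd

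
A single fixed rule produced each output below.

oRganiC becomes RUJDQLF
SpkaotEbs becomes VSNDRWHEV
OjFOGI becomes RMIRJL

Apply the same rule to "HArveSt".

In each case the input is transformed by: shift every letter 3 places forward in the alphabet (wrapping around), then convert every letter to uppercase.
"HArveSt" → "KDuyhVw" → "KDUYHVW".
(Check on "SpkaotEbs": → "VsndrwHev" → "VSNDRWHEV" ✓)

KDUYHVW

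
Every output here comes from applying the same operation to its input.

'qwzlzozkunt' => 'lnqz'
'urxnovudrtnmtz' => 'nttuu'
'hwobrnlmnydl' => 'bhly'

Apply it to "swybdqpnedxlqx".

bdpqs

What's happening: keep one character in every 3, starting at position 1 (positions 1st, 4th, 7th, ...), then sort the characters into alphabetical order.
For "swybdqpnedxlqx", step one produces "sbpdq"; step two turns that into "bdpqs".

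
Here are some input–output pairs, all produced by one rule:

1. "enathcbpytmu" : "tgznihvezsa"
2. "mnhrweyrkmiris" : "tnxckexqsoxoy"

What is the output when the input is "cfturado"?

lzaxgju

The transformation: shift every letter 6 places forward in the alphabet (wrapping around), then delete the first character.
For "cfturado", step one produces "ilzaxgju"; step two turns that into "lzaxgju".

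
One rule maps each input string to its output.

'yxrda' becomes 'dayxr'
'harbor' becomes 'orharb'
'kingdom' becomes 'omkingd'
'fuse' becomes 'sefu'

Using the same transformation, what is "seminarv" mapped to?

rvsemina

The pattern: move the last 2 characters to the front (rotate right by 2).
"seminarv" → "rvsemina".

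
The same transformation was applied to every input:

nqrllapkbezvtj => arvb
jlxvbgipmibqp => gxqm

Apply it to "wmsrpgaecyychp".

The pattern: keep one character in every 3, starting at position 3 (positions 3rd, 6th, 9th, ...), then swap each adjacent pair of characters (1↔2, 3↔4, ...).
So "wmsrpgaecyychp" becomes "gscc".

gscc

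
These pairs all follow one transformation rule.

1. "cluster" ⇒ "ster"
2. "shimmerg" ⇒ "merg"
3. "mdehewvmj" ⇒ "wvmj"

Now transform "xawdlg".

wdlg

The pattern: keep only the last 4 characters.
On "xawdlg" that produces "wdlg".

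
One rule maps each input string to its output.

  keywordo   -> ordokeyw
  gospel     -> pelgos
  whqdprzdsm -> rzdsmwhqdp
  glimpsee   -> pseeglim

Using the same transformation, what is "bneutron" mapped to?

Each output is the input with this applied: swap the front and back halves of the string.
On "bneutron" that produces "tronbneu".

tronbneu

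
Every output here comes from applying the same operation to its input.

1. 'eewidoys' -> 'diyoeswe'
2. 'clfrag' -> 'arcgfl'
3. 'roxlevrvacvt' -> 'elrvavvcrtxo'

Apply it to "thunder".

Looking at the pairs, the operation is to move the first 3 characters to the end (rotate left by 3), then swap each adjacent pair of characters (1↔2, 3↔4, ...).
On "thunder": the first step gives "nderthu", and the second then gives "dnrehtu".

dnrehtu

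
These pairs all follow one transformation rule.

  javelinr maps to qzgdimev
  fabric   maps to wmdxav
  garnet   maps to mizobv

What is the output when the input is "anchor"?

Each output is the input with this applied: shift every letter 5 places backward in the alphabet (wrapping around), then move the first 2 characters to the end (rotate left by 2).
Applying both steps to "anchor": "vixcjm", then "xcjmvi".

xcjmvi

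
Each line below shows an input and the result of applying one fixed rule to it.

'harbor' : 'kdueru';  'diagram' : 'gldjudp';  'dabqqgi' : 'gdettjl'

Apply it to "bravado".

eudydgr

Each output is the input with this applied: shift every letter 3 places forward in the alphabet (wrapping around).
Applying that to "bravado" gives "eudydgr".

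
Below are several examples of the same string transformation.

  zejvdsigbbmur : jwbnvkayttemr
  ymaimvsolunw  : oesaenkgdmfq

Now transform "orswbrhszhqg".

yjkotjzkrzig

The rule is to shift every letter 8 places backward in the alphabet (wrapping around), then swap the first and last characters.
For "orswbrhszhqg", step one produces "gjkotjzkrziy"; step two turns that into "yjkotjzkrzig".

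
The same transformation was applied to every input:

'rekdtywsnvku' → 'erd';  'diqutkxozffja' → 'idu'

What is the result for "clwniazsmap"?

In each case the input is transformed by: swap each adjacent pair of characters (1↔2, 3↔4, ...), then keep only the first 3 characters.
"clwniazsmap" → "lcnwaiszamp" → "lcn".

lcn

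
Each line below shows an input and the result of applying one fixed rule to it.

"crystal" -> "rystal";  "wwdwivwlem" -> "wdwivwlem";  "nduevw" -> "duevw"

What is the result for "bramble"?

ramble

What's happening: delete the first character.
Applying that to "bramble" gives "ramble".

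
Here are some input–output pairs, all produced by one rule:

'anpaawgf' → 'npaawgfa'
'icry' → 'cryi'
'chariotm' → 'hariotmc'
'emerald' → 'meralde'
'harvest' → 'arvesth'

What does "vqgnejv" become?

In each case the input is transformed by: move the first character to the end.
Applying that to "vqgnejv" gives "qgnejvv".

qgnejvv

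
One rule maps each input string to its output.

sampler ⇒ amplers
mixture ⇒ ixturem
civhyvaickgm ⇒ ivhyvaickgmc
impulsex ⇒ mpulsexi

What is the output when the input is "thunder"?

hundert

The rule is to move the first character to the end.
Applying that to "thunder" gives "hundert".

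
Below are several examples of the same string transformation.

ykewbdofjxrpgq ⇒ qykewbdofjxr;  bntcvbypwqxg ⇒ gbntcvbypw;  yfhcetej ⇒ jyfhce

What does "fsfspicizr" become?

rfsfspic

Each output is the input with this applied: move the last character to the front, then delete the last 2 characters.
Starting from "fsfspicizr": after the first operation, "rfsfspiciz"; after the second, "rfsfspic".
(Check on "ykewbdofjxrpgq": → "qykewbdofjxrpg" → "qykewbdofjxr" ✓)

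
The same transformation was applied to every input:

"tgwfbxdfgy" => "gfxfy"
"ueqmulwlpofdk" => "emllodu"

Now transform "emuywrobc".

myrbe

The pattern: move the first character to the end, then keep every other character starting from the first (positions 1st, 3rd, 5th, ...).
So "emuywrobc" becomes "myrbe".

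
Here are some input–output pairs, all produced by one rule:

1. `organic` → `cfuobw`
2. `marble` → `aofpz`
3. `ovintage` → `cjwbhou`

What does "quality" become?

Looking at the pairs, the operation is to shift every letter 12 places backward in the alphabet (wrapping around), then delete the last character.
"quality" → "eiozwh".

eiozwh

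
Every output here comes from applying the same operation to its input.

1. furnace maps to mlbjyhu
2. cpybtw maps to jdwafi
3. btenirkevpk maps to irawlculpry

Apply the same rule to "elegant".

What's happening: take characters alternately from the front and the back (1st, last, 2nd, 2nd-last, ...), then shift every letter 7 places forward in the alphabet (wrapping around).
On "elegant": the first step gives "etlneag", and the second then gives "lasulhn".

lasulhn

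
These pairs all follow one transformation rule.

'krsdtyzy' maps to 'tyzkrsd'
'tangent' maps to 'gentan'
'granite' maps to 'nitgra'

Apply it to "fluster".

Each output is the input with this applied: delete the last character, then move the last 3 characters to the front (rotate right by 3).
"fluster" → "fluste" → "steflu".

steflu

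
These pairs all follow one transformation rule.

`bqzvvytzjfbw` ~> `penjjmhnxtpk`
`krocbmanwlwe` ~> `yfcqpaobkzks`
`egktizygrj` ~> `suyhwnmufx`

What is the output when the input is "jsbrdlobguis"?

The transformation: shift every letter 12 places backward in the alphabet (wrapping around).
Applying that to "jsbrdlobguis" gives "xgpfrzcpuiwg".

xgpfrzcpuiwg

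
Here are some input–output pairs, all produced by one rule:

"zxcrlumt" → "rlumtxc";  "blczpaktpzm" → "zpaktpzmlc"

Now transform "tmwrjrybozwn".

In each case the input is transformed by: delete the first character, then move the first 2 characters to the end (rotate left by 2).
"tmwrjrybozwn" → "mwrjrybozwn" → "rjrybozwnmw".

rjrybozwnmw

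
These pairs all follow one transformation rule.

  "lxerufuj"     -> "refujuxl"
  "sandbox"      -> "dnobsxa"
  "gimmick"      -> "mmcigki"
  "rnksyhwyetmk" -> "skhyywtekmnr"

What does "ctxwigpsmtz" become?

wxgisptmczt

The rule is to move the first 2 characters to the end (rotate left by 2), then swap each adjacent pair of characters (1↔2, 3↔4, ...).
Applying both steps to "ctxwigpsmtz": "xwigpsmtzct", then "wxgisptmczt".
(Check on "sandbox": → "ndboxsa" → "dnobsxa" ✓)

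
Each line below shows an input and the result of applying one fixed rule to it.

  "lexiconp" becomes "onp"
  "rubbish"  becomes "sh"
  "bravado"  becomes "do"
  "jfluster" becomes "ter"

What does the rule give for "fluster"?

er

The rule is to delete the first 3 characters, then delete the first 2 characters.
Starting from "fluster": after the first operation, "ster"; after the second, "er".
(Check on "bravado": → "vado" → "do" ✓)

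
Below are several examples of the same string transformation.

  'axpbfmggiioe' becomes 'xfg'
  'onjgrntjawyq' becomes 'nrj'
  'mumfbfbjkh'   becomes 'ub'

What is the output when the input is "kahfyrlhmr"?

Looking at the pairs, the operation is to delete the last 3 characters, then keep one character in every 3, starting at position 2 (positions 2nd, 5th, 8th, ...).
"kahfyrlhmr" → "ay".

ay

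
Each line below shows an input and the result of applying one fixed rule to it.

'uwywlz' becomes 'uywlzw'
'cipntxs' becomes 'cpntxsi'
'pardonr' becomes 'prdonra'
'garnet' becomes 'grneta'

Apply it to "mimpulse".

Each output is the input with this applied: move the first character to the end, then swap the first and last characters.
"mimpulse" → "mmpulsei".

mmpulsei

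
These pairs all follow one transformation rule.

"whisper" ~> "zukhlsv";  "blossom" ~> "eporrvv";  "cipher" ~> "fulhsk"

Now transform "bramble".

ehuodep

Rule — take characters alternately from the front and the back (1st, last, 2nd, 2nd-last, ...), then shift every letter 3 places forward in the alphabet (wrapping around).
So "bramble" becomes "ehuodep".
(Check on "whisper": → "wrheips" → "zukhlsv" ✓)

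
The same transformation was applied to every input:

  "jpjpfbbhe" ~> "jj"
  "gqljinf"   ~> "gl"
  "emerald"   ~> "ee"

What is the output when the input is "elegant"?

Looking at the pairs, the operation is to keep every other character starting from the first (positions 1st, 3rd, 5th, ...), then keep only the first 2 characters.
Working it through for "elegant": intermediate "eeat", final "ee".
(Check on "emerald": → "eead" → "ee" ✓)

ee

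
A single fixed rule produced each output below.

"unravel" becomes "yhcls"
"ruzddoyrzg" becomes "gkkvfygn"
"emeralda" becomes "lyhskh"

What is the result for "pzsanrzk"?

zhuygr

Looking at the pairs, the operation is to delete the first 2 characters, then shift every letter 7 places forward in the alphabet (wrapping around).
For "pzsanrzk", step one produces "sanrzk"; step two turns that into "zhuygr".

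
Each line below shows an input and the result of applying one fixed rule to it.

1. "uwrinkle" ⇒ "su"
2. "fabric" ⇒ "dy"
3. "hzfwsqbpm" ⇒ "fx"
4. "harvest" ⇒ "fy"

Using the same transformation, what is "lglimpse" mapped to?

Each output is the input with this applied: shift every letter 2 places backward in the alphabet (wrapping around), then keep only the first 2 characters.
Starting from "lglimpse": after the first operation, "jejgknqc"; after the second, "je".

je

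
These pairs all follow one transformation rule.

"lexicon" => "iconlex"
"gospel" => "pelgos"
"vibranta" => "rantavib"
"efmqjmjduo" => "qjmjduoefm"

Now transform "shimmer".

mmershi

Looking at the pairs, the operation is to move the first 3 characters to the end (rotate left by 3).
On "shimmer" that produces "mmershi".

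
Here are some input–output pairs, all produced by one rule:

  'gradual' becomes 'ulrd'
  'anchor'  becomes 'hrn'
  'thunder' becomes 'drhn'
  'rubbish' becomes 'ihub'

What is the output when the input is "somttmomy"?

oyotm

The rule is to move the last 3 characters to the front (rotate right by 3), then keep every other character starting from the first (positions 1st, 3rd, 5th, ...).
For "somttmomy", step one produces "omysomttm"; step two turns that into "oyotm".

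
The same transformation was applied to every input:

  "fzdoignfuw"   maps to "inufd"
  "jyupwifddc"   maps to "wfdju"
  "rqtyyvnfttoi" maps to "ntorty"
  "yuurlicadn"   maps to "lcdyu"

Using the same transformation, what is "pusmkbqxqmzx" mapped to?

qqzpsk

Looking at the pairs, the operation is to keep every other character starting from the first (positions 1st, 3rd, 5th, ...), then move the last 3 characters to the front (rotate right by 3).
Starting from "pusmkbqxqmzx": after the first operation, "pskqqz"; after the second, "qqzpsk".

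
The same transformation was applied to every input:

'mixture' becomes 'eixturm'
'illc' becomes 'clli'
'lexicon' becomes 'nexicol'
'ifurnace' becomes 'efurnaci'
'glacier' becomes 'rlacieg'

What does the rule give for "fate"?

eatf

In each case the input is transformed by: swap the first and last characters.
So "fate" becomes "eatf".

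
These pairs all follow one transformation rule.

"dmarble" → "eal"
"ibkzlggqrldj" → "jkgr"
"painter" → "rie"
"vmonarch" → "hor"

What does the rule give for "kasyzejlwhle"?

Each output is the input with this applied: move the last character to the front, then keep one character in every 3, starting at position 1 (positions 1st, 4th, 7th, ...).
So "kasyzejlwhle" becomes "esew".

esew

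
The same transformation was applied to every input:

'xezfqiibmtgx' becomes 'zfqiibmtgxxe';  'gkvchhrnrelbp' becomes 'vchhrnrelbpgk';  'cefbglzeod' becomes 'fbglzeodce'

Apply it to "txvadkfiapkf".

Looking at the pairs, the operation is to move the first 2 characters to the end (rotate left by 2).
For "txvadkfiapkf" the result is "vadkfiapkftx".

vadkfiapkftx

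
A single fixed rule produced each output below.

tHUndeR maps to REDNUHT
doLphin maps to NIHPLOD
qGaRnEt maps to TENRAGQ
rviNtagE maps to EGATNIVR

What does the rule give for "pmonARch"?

In each case the input is transformed by: reverse the string, then convert every letter to uppercase.
Applying both steps to "pmonARch": "hcRAnomp", then "HCRANOMP".

HCRANOMP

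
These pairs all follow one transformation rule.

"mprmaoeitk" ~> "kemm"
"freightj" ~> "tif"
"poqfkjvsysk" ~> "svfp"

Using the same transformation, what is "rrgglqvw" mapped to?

vgr

The transformation: keep one character in every 3, starting at position 1 (positions 1st, 4th, 7th, ...), then reverse the string.
Working it through for "rrgglqvw": intermediate "rgv", final "vgr".
(Check on "freightj": → "fit" → "tif" ✓)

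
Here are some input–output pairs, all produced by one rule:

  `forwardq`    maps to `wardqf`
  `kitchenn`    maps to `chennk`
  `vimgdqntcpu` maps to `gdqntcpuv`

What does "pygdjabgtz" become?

Each output is the input with this applied: move the first 3 characters to the end (rotate left by 3), then delete the last 2 characters.
On "pygdjabgtz": the first step gives "djabgtzpyg", and the second then gives "djabgtzp".
(Check on "kitchenn": → "chennkit" → "chennk" ✓)

djabgtzp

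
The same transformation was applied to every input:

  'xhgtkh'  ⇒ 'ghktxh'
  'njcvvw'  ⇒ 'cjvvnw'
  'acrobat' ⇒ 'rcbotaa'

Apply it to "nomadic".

modacin

The rule is to move the first character to the end, then swap each adjacent pair of characters (1↔2, 3↔4, ...).
Starting from "nomadic": after the first operation, "omadicn"; after the second, "modacin".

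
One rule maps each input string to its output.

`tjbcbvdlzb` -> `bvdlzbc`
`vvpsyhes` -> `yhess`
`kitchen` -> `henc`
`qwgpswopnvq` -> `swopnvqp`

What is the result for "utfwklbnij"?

klbnijw

The pattern: delete the first 3 characters, then move the first character to the end.
"utfwklbnij" → "wklbnij" → "klbnijw".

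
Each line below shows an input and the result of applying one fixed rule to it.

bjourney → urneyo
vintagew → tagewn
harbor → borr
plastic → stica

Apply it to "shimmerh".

The pattern: delete the first 2 characters, then move the first character to the end.
"shimmerh" → "mmerhi".

mmerhi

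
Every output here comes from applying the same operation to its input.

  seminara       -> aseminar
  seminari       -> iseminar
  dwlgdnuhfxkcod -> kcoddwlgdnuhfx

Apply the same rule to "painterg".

gpainter

The rule is to move the first 3 characters to the end (rotate left by 3), then swap the front and back halves of the string.
For "painterg", step one produces "ntergpai"; step two turns that into "gpainter".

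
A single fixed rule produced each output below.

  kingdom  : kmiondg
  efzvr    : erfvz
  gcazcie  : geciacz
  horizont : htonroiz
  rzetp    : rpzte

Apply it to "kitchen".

kniethc

Looking at the pairs, the operation is to take characters alternately from the front and the back (1st, last, 2nd, 2nd-last, ...).
Applying that to "kitchen" gives "kniethc".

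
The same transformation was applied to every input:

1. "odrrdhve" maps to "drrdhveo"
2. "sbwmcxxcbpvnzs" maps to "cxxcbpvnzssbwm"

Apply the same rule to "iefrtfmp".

efrtfmpi

What's happening: swap the front and back halves of the string, then move the last 3 characters to the front (rotate right by 3).
Starting from "iefrtfmp": after the first operation, "tfmpiefr"; after the second, "efrtfmpi".
(Check on "odrrdhve": → "dhveodrr" → "drrdhveo" ✓)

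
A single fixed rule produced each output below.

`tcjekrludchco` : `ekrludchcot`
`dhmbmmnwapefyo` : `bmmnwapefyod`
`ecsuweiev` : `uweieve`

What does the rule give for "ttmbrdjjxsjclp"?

Rule — move the first 3 characters to the end (rotate left by 3), then delete the last 2 characters.
For "ttmbrdjjxsjclp", step one produces "brdjjxsjclpttm"; step two turns that into "brdjjxsjclpt".

brdjjxsjclpt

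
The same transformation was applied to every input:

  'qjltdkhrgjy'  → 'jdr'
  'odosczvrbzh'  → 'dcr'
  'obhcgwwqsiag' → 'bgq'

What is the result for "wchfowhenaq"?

The pattern: delete the last 3 characters, then keep one character in every 3, starting at position 2 (positions 2nd, 5th, 8th, ...).
So "wchfowhenaq" becomes "coe".
(Check on "odosczvrbzh": → "odosczvr" → "dcr" ✓)

coe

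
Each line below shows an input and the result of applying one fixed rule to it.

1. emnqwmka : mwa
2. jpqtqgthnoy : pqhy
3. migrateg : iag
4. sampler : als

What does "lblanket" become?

Rule — move the first character to the end, then keep one character in every 3, starting at position 1 (positions 1st, 4th, 7th, ...).
For "lblanket", step one produces "blanketl"; step two turns that into "bnt".

bnt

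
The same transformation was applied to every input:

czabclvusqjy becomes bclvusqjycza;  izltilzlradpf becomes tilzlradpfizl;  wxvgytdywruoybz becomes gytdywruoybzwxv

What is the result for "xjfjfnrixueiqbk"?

Rule — move the first 3 characters to the end (rotate left by 3).
Doing the same to "xjfjfnrixueiqbk": "jfnrixueiqbkxjf".

jfnrixueiqbkxjf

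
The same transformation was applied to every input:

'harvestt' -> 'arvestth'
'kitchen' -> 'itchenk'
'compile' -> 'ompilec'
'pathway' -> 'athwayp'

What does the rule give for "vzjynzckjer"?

zjynzckjerv

The transformation: move the first character to the end.
Applying that to "vzjynzckjer" gives "zjynzckjerv".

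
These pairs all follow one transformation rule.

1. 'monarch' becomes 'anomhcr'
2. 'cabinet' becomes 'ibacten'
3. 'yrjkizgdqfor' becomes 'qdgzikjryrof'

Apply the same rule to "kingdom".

gnikmod

Looking at the pairs, the operation is to move the last 3 characters to the front (rotate right by 3), then reverse the string.
On "kingdom" that produces "gnikmod".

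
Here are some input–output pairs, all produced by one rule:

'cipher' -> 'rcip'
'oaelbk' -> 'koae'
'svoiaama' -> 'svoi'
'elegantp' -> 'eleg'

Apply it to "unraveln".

The pattern: swap the front and back halves of the string, then keep only the last 4 characters.
Applying both steps to "unraveln": "velnunra", then "unra".

unra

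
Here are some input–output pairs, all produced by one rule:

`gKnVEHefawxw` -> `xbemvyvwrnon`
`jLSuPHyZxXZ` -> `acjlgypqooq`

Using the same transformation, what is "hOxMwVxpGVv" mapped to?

Looking at the pairs, the operation is to shift every letter 9 places backward in the alphabet (wrapping around), then convert every letter to lowercase.
On "hOxMwVxpGVv": the first step gives "yFoDnMogXMm", and the second then gives "yfodnmogxmm".

yfodnmogxmm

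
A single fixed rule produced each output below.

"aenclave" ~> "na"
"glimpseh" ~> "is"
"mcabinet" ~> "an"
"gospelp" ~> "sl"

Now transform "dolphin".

li

The pattern: keep one character in every 3, starting at position 3 (positions 3rd, 6th, 9th, ...).
Doing the same to "dolphin": "li".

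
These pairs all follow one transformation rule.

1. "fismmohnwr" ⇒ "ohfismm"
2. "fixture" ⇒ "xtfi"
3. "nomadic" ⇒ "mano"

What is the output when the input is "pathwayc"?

hwpat

The pattern: delete the last 3 characters, then move the last 2 characters to the front (rotate right by 2).
Applying both steps to "pathwayc": "pathw", then "hwpat".
(Check on "fixture": → "fixt" → "xtfi" ✓)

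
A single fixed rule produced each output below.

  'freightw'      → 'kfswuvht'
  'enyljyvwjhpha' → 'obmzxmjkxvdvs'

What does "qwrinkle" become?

skfwbyze

Rule — swap the first and last characters, then shift every letter 12 places backward in the alphabet (wrapping around).
"qwrinkle" → "ewrinklq" → "skfwbyze".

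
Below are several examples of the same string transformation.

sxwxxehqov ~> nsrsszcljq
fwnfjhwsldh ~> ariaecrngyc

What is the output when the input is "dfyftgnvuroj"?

Each output is the input with this applied: shift every letter 5 places backward in the alphabet (wrapping around).
On "dfyftgnvuroj" that produces "yataobiqpmje".

yataobiqpmje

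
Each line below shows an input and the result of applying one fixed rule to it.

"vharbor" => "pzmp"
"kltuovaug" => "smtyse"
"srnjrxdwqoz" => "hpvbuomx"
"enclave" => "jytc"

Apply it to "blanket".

Rule — delete the first 3 characters, then shift every letter 2 places backward in the alphabet (wrapping around).
Working it through for "blanket": intermediate "nket", final "licr".

licr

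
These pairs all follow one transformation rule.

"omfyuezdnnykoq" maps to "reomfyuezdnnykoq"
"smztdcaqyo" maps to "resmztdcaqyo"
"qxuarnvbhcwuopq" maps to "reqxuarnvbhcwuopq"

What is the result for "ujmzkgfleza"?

The pattern: prepend "re".
"ujmzkgfleza" → "reujmzkgfleza".

reujmzkgfleza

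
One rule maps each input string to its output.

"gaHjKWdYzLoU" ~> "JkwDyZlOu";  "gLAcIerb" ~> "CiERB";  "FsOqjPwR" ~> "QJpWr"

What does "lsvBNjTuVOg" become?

Each output is the input with this applied: delete the first 3 characters, then flip the case of every letter.
Applying both steps to "lsvBNjTuVOg": "BNjTuVOg", then "bnJtUvoG".
(Check on "FsOqjPwR": → "qjPwR" → "QJpWr" ✓)

bnJtUvoG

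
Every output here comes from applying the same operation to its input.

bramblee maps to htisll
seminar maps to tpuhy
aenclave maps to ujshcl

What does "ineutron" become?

What's happening: delete the first 2 characters, then shift every letter 7 places forward in the alphabet (wrapping around).
Applying both steps to "ineutron": "eutron", then "lbayvu".

lbayvu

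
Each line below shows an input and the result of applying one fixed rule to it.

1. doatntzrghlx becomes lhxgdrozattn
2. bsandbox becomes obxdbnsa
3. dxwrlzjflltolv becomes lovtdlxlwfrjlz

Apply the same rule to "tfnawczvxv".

xvvztcfwna

Rule — move the last 2 characters to the front (rotate right by 2), then take characters alternately from the front and the back (1st, last, 2nd, 2nd-last, ...).
"tfnawczvxv" → "xvtfnawczv" → "xvvztcfwna".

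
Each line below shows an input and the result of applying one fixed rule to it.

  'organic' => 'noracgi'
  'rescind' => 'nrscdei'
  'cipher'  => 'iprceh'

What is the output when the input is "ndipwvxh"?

vwxdhinp

In each case the input is transformed by: sort the characters into alphabetical order, then move the last 3 characters to the front (rotate right by 3).
Applying that to "ndipwvxh" gives "vwxdhinp".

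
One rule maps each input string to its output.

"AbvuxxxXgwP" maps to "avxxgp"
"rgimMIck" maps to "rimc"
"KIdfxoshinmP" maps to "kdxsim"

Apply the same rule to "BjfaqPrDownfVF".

bfqronv

Each output is the input with this applied: keep every other character starting from the first (positions 1st, 3rd, 5th, ...), then convert every letter to lowercase.
"BjfaqPrDownfVF" → "BfqronV" → "bfqronv".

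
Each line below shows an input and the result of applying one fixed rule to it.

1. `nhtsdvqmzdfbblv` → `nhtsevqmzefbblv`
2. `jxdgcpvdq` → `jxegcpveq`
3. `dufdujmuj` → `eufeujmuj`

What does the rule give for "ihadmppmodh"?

ihaemppmoeh

Looking at the pairs, the operation is to replace every "d" with "e".
"ihadmppmodh" → "ihaemppmoeh".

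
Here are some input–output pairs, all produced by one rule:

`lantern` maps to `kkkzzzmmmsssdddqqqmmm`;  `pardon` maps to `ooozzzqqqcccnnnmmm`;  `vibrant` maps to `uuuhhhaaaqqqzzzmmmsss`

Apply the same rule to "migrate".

Each output is the input with this applied: shift every letter 1 place backward in the alphabet (wrapping around), then repeat every character 3 times.
On "migrate": the first step gives "lhfqzsd", and the second then gives "lllhhhfffqqqzzzsssddd".
(Check on "vibrant": → "uhaqzms" → "uuuhhhaaaqqqzzzmmmsss" ✓)

lllhhhfffqqqzzzsssddd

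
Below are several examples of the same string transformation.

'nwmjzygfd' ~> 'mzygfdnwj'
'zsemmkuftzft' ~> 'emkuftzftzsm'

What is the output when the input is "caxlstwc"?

xstwccal

The pattern: move the first 3 characters to the end (rotate left by 3), then swap the first and last characters.
Doing the same to "caxlstwc": "xstwccal".
(Check on "nwmjzygfd": → "jzygfdnwm" → "mzygfdnwj" ✓)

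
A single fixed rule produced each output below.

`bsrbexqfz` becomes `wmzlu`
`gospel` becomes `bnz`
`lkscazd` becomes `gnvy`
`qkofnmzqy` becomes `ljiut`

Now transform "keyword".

ftjy

The transformation: shift every letter 5 places backward in the alphabet (wrapping around), then keep every other character starting from the first (positions 1st, 3rd, 5th, ...).
Doing the same to "keyword": "ftjy".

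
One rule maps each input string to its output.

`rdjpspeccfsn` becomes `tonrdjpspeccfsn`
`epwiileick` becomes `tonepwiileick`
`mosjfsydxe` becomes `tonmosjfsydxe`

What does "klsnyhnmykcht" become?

tonklsnyhnmykcht

The rule is to prepend "ton".
"klsnyhnmykcht" → "tonklsnyhnmykcht".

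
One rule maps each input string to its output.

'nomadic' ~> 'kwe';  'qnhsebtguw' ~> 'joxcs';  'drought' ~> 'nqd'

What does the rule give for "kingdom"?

Each output is the input with this applied: shift every letter 4 places backward in the alphabet (wrapping around), then keep every other character starting from the second (positions 2nd, 4th, 6th, ...).
Doing the same to "kingdom": "eck".
(Check on "qnhsebtguw": → "mjdoaxpcqs" → "joxcs" ✓)

eck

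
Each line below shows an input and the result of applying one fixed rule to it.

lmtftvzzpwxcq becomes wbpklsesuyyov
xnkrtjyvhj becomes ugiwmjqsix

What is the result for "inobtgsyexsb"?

Rule — shift every letter 1 place backward in the alphabet (wrapping around), then move the last 3 characters to the front (rotate right by 3).
Doing the same to "inobtgsyexsb": "wrahmnasfrxd".
(Check on "lmtftvzzpwxcq": → "klsesuyyovwbp" → "wbpklsesuyyov" ✓)

wrahmnasfrxd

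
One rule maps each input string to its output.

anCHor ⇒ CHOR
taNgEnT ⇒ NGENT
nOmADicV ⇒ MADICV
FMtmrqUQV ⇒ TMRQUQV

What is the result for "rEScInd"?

Looking at the pairs, the operation is to delete the first 2 characters, then convert every letter to uppercase.
So "rEScInd" becomes "SCIND".

SCIND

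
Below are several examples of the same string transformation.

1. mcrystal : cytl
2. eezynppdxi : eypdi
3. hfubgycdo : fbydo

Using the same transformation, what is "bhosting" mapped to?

hsig

The rule is to swap each adjacent pair of characters (1↔2, 3↔4, ...), then keep every other character starting from the first (positions 1st, 3rd, 5th, ...).
Working it through for "bhosting": intermediate "hbsoitgn", final "hsig".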